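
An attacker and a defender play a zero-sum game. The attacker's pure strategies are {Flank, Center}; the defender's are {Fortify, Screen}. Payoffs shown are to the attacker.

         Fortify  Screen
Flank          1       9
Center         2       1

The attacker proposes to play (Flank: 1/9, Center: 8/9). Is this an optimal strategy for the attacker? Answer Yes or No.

Yes

Against Fortify this mix gives (1/9)·1 + (8/9)·2 = 17/9.
Against Screen this mix gives (1/9)·9 + (8/9)·1 = 17/9.
All of the defender's active replies (Fortify, Screen) yield 17/9, and no column does worse for the attacker. The mix makes the defender indifferent and guarantees 17/9, so it is optimal.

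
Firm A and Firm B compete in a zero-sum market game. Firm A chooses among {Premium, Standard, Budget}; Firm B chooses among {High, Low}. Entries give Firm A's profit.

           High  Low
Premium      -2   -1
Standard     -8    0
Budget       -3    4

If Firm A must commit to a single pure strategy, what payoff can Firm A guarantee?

-2

Row minima: Premium → -2, Standard → -8, Budget → -3.
The best of these is -2.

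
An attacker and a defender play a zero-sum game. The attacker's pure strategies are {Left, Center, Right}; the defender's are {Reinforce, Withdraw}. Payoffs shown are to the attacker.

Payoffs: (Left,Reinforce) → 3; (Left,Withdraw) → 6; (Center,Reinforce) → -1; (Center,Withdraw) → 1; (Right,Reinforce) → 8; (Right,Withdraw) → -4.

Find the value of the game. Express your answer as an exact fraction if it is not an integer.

Row minima: Left → 3, Center → -1, Right → -4; maximin = 3.
Column maxima: Reinforce → 8, Withdraw → 6; minimax = 6.
3 ≠ 6, so there is no saddle point; optimal play is mixed.
Center is strictly dominated by Left, so the attacker never plays it.
On the remaining 2×2 (Left, Right vs Reinforce, Withdraw):
Let the attacker play Left with probability p. Expected payoff against Reinforce: 3p + 8(1−p) = −5p + 8; against Withdraw: 6p + (-4)(1−p) = 10p − 4.
Setting these equal: −5p + 8 = 10p − 4 ⇒ −15p = -12 ⇒ p = 4/5, and the value is (-5)·(4/5) + 8 = 4.
For the defender: with q = P(Reinforce), equating Left's and Right's payoffs gives −3q + 6 = 12q − 4 ⇒ q = 2/3.

4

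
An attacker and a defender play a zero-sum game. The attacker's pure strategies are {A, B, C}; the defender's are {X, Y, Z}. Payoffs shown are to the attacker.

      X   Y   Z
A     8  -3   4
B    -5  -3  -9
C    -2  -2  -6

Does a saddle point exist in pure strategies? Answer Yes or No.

No

Row minima: A → -3, B → -9, C → -6; maximin = -3.
Column maxima: X → 8, Y → -2, Z → 4; minimax = -2.
-3 ≠ -2, so no pure-strategy equilibrium exists.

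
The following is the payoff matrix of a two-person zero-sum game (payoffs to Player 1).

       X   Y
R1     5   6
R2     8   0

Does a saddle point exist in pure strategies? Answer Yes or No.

No

Row minima: R1 → 5, R2 → 0; maximin = 5.
Column maxima: X → 8, Y → 6; minimax = 6.
5 ≠ 6, so no pure-strategy equilibrium exists.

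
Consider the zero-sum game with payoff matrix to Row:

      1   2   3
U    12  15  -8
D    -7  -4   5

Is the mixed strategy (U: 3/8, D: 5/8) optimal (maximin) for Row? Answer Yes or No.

Against 1 this mix gives (3/8)·12 + (5/8)·(-7) = 1/8.
Against 2 this mix gives (3/8)·15 + (5/8)·(-4) = 25/8.
Against 3 this mix gives (3/8)·(-8) + (5/8)·5 = 1/8.
All of Column's active replies (1, 3) yield 1/8, and no column does worse for Row. The mix makes Column indifferent and guarantees 1/8, so it is optimal.

Yes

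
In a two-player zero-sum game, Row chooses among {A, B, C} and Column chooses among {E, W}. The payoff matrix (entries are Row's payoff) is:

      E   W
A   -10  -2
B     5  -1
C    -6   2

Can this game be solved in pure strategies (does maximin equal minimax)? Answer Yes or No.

No

Row minima: A → -10, B → -1, C → -6; maximin = -1.
Column maxima: E → 5, W → 2; minimax = 2.
-1 ≠ 2, so no pure-strategy equilibrium exists.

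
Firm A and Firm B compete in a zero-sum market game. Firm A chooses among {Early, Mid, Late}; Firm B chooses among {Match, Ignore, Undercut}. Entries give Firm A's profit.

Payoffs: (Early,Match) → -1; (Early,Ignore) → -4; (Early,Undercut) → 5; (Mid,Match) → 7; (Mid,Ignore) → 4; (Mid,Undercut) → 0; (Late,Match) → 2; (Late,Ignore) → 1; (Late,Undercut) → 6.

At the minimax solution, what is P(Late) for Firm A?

4/9

Row minima: Early → -4, Mid → 0, Late → 1; maximin = 1.
Column maxima: Match → 7, Ignore → 4, Undercut → 6; minimax = 4.
1 ≠ 4, so there is no saddle point; optimal play is mixed.
Early is strictly dominated by Late, so Firm A never plays it.
Match is strictly dominated by Ignore (it gives Firm A strictly more in every row), so Firm B never plays it.
On the remaining 2×2 (Mid, Late vs Ignore, Undercut):
Let Firm A play Mid with probability p. Expected payoff against Ignore: 4p + 1(1−p) = 3p + 1; against Undercut: 0p + 6(1−p) = −6p + 6.
Setting these equal: 3p + 1 = −6p + 6 ⇒ 9p = 5 ⇒ p = 5/9, and the value is (3)·(5/9) + 1 = 8/3.
For Firm B: with q = P(Ignore), equating Mid's and Late's payoffs gives 4q = −5q + 6 ⇒ q = 2/3.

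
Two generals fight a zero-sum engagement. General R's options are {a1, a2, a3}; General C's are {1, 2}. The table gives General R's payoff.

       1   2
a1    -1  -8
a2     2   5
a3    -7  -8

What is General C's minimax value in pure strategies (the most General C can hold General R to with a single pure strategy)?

2

Column maxima: 1 → 2, 2 → 5.
The smallest of these is 2.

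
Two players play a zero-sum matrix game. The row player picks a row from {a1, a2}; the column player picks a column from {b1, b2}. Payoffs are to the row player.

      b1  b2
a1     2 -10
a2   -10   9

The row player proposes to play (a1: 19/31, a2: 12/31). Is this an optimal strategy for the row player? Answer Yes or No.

Against b1 this mix gives (19/31)·2 + (12/31)·(-10) = -82/31.
Against b2 this mix gives (19/31)·(-10) + (12/31)·9 = -82/31.
All of the column player's active replies (b1, b2) yield -82/31, and no column does worse for the row player. The mix makes the column player indifferent and guarantees -82/31, so it is optimal.

Yes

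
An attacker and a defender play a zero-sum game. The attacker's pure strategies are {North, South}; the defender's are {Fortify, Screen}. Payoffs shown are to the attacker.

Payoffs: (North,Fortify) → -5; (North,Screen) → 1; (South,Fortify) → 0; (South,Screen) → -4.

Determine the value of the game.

-2

Row minima: North → -5, South → -4; maximin = -4.
Column maxima: Fortify → 0, Screen → 1; minimax = 0.
-4 ≠ 0, so there is no saddle point; optimal play is mixed.
Let the attacker play North with probability p. Expected payoff against Fortify: (-5)p + 0(1−p) = −5p; against Screen: 1p + (-4)(1−p) = 5p − 4.
Setting these equal: −5p = 5p − 4 ⇒ −10p = -4 ⇒ p = 2/5, and the value is (-5)·(2/5) = -2.
For the defender: with q = P(Fortify), equating North's and South's payoffs gives −6q + 1 = 4q − 4 ⇒ q = 1/2.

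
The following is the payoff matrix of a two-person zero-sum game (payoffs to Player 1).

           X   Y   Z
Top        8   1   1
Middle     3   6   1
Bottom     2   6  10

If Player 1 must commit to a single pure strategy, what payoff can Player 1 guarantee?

Row minima: Top → 1, Middle → 1, Bottom → 2.
The best of these is 2.

2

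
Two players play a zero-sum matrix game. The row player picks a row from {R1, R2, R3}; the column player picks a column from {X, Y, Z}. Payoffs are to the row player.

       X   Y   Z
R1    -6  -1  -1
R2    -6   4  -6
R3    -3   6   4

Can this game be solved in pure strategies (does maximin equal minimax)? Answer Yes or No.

Yes

Row minima: R1 → -6, R2 → -6, R3 → -3; maximin = -3.
Column maxima: X → -3, Y → 6, Z → 4; minimax = -3.
maximin = minimax = -3, so a saddle point exists.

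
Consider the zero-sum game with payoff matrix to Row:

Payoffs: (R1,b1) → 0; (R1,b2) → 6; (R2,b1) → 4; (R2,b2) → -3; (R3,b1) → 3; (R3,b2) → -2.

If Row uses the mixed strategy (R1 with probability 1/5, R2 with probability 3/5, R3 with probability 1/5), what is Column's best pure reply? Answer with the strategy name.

b2

If Column plays b1, Row's expected payoff is (1/5)·0 + (3/5)·4 + (1/5)·3 = 3.
If Column plays b2, Row's expected payoff is (1/5)·6 + (3/5)·(-3) + (1/5)·(-2) = -1.
Column minimizes Row's payoff; the smallest is -1, so the best response is b2.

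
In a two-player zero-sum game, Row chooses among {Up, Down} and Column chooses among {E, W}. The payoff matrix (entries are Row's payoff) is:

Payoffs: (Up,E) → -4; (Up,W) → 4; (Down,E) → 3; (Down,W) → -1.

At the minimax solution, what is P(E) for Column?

Row minima: Up → -4, Down → -1; maximin = -1.
Column maxima: E → 3, W → 4; minimax = 3.
-1 ≠ 3, so there is no saddle point; optimal play is mixed.
Let Row play Up with probability p. Expected payoff against E: (-4)p + 3(1−p) = −7p + 3; against W: 4p + (-1)(1−p) = 5p − 1.
Setting these equal: −7p + 3 = 5p − 1 ⇒ −12p = -4 ⇒ p = 1/3, and the value is (-7)·(1/3) + 3 = 2/3.
For Column: with q = P(E), equating Up's and Down's payoffs gives −8q + 4 = 4q − 1 ⇒ q = 5/12.

5/12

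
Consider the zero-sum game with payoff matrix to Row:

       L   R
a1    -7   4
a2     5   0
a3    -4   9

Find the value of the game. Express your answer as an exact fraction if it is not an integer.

Row minima: a1 → -7, a2 → 0, a3 → -4; maximin = 0.
Column maxima: L → 5, R → 9; minimax = 5.
0 ≠ 5, so there is no saddle point; optimal play is mixed.
a1 is strictly dominated by a3, so Row never plays it.
On the remaining 2×2 (a2, a3 vs L, R):
Let Row play a2 with probability p. Expected payoff against L: 5p + (-4)(1−p) = 9p − 4; against R: 0p + 9(1−p) = −9p + 9.
Setting these equal: 9p − 4 = −9p + 9 ⇒ 18p = 13 ⇒ p = 13/18, and the value is (9)·(13/18) − 4 = 5/2.
For Column: with q = P(L), equating a2's and a3's payoffs gives 5q = −13q + 9 ⇒ q = 1/2.

5/2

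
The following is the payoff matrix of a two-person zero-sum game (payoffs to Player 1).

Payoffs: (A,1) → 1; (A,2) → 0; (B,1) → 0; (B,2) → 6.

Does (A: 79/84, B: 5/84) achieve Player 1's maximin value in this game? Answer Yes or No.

Against 1 this mix gives (79/84)·1 + (5/84)·0 = 79/84.
Against 2 this mix gives (79/84)·0 + (5/84)·6 = 5/14.
Player 2 will play 2, holding Player 1 to 5/14. Shifting weight toward the row that does better against 2 would raise this floor (the equalizing mix achieves 6/7 against both 2 and 1), so the proposed strategy is not optimal.

No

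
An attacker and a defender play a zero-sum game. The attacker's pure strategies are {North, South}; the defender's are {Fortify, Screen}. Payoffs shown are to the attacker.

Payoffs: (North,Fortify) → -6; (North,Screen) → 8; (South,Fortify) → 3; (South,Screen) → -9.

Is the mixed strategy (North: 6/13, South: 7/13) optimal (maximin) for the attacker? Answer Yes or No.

Against Fortify this mix gives (6/13)·(-6) + (7/13)·3 = -15/13.
Against Screen this mix gives (6/13)·8 + (7/13)·(-9) = -15/13.
All of the defender's active replies (Fortify, Screen) yield -15/13, and no column does worse for the attacker. The mix makes the defender indifferent and guarantees -15/13, so it is optimal.

Yes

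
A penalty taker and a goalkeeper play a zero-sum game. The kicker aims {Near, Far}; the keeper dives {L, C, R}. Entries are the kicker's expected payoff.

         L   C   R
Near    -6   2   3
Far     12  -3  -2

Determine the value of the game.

Row minima: Near → -6, Far → -3; maximin = -3.
Column maxima: L → 12, C → 2, R → 3; minimax = 2.
-3 ≠ 2, so there is no saddle point; optimal play is mixed.
R is strictly dominated by C (it gives the kicker strictly more in every row), so the keeper never plays it.
On the remaining 2×2 (Near, Far vs L, C):
Let the kicker play Near with probability p. Expected payoff against L: (-6)p + 12(1−p) = −18p + 12; against C: 2p + (-3)(1−p) = 5p − 3.
Setting these equal: −18p + 12 = 5p − 3 ⇒ −23p = -15 ⇒ p = 15/23, and the value is (-18)·(15/23) + 12 = 6/23.
For the keeper: with q = P(L), equating Near's and Far's payoffs gives −8q + 2 = 15q − 3 ⇒ q = 5/23.

6/23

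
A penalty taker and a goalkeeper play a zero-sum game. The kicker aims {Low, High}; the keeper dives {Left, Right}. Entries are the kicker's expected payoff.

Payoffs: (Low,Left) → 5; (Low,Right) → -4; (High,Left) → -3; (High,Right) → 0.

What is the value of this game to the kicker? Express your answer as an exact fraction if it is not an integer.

-1

Row minima: Low → -4, High → -3; maximin = -3.
Column maxima: Left → 5, Right → 0; minimax = 0.
-3 ≠ 0, so there is no saddle point; optimal play is mixed.
Let the kicker play Low with probability p. Expected payoff against Left: 5p + (-3)(1−p) = 8p − 3; against Right: (-4)p + 0(1−p) = −4p.
Setting these equal: 8p − 3 = −4p ⇒ 12p = 3 ⇒ p = 1/4, and the value is (8)·(1/4) − 3 = -1.
For the keeper: with q = P(Left), equating Low's and High's payoffs gives 9q − 4 = −3q ⇒ q = 1/3.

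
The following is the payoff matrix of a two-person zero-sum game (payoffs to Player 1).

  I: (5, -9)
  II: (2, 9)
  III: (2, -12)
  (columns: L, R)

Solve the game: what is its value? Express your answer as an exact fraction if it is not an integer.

3

Row minima: I → -9, II → 2, III → -12; maximin = 2.
Column maxima: L → 5, R → 9; minimax = 5.
2 ≠ 5, so there is no saddle point; optimal play is mixed.
III is strictly dominated by I, so Player 1 never plays it.
On the remaining 2×2 (I, II vs L, R):
Let Player 1 play I with probability p. Expected payoff against L: 5p + 2(1−p) = 3p + 2; against R: (-9)p + 9(1−p) = −18p + 9.
Setting these equal: 3p + 2 = −18p + 9 ⇒ 21p = 7 ⇒ p = 1/3, and the value is (3)·(1/3) + 2 = 3.
For Player 2: with q = P(L), equating I's and II's payoffs gives 14q − 9 = −7q + 9 ⇒ q = 6/7.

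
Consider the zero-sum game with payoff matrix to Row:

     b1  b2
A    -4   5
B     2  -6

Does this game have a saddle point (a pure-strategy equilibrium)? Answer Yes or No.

Row minima: A → -4, B → -6; maximin = -4.
Column maxima: b1 → 2, b2 → 5; minimax = 2.
-4 ≠ 2, so no pure-strategy equilibrium exists.

No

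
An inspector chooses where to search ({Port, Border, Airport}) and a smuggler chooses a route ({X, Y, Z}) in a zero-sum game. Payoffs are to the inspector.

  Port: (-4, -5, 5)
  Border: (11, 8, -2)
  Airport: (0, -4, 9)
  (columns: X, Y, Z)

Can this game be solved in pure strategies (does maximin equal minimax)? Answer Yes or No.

No

Row minima: Port → -5, Border → -2, Airport → -4; maximin = -2.
Column maxima: X → 11, Y → 8, Z → 9; minimax = 8.
-2 ≠ 8, so no pure-strategy equilibrium exists.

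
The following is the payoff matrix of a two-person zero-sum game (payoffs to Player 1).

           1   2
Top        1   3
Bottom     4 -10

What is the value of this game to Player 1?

Row minima: Top → 1, Bottom → -10; maximin = 1.
Column maxima: 1 → 4, 2 → 3; minimax = 3.
1 ≠ 3, so there is no saddle point; optimal play is mixed.
Let Player 1 play Top with probability p. Expected payoff against 1: 1p + 4(1−p) = −3p + 4; against 2: 3p + (-10)(1−p) = 13p − 10.
Setting these equal: −3p + 4 = 13p − 10 ⇒ −16p = -14 ⇒ p = 7/8, and the value is (-3)·(7/8) + 4 = 11/8.
For Player 2: with q = P(1), equating Top's and Bottom's payoffs gives −2q + 3 = 14q − 10 ⇒ q = 13/16.

11/8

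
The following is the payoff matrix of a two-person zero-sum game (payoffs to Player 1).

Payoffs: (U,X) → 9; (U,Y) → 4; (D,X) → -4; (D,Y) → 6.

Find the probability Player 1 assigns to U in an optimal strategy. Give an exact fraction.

Row minima: U → 4, D → -4; maximin = 4.
Column maxima: X → 9, Y → 6; minimax = 6.
4 ≠ 6, so there is no saddle point; optimal play is mixed.
Let Player 1 play U with probability p. Expected payoff against X: 9p + (-4)(1−p) = 13p − 4; against Y: 4p + 6(1−p) = −2p + 6.
Setting these equal: 13p − 4 = −2p + 6 ⇒ 15p = 10 ⇒ p = 2/3, and the value is (13)·(2/3) − 4 = 14/3.
For Player 2: with q = P(X), equating U's and D's payoffs gives 5q + 4 = −10q + 6 ⇒ q = 2/15.

2/3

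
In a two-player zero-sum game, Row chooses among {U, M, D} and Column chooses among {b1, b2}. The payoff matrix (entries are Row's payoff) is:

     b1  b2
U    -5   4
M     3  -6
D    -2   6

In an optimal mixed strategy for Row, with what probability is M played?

8/17

Row minima: U → -5, M → -6, D → -2; maximin = -2.
Column maxima: b1 → 3, b2 → 6; minimax = 3.
-2 ≠ 3, so there is no saddle point; optimal play is mixed.
U is strictly dominated by D, so Row never plays it.
On the remaining 2×2 (M, D vs b1, b2):
Let Row play M with probability p. Expected payoff against b1: 3p + (-2)(1−p) = 5p − 2; against b2: (-6)p + 6(1−p) = −12p + 6.
Setting these equal: 5p − 2 = −12p + 6 ⇒ 17p = 8 ⇒ p = 8/17, and the value is (5)·(8/17) − 2 = 6/17.
For Column: with q = P(b1), equating M's and D's payoffs gives 9q − 6 = −8q + 6 ⇒ q = 12/17.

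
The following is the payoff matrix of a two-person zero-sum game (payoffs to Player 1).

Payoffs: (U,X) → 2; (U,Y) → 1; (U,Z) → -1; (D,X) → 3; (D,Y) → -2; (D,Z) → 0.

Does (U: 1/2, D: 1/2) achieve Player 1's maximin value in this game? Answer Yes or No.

Against X this mix gives (1/2)·2 + (1/2)·3 = 5/2.
Against Y this mix gives (1/2)·1 + (1/2)·(-2) = -1/2.
Against Z this mix gives (1/2)·(-1) + (1/2)·0 = -1/2.
All of Player 2's active replies (Y, Z) yield -1/2, and no column does worse for Player 1. The mix makes Player 2 indifferent and guarantees -1/2, so it is optimal.

Yes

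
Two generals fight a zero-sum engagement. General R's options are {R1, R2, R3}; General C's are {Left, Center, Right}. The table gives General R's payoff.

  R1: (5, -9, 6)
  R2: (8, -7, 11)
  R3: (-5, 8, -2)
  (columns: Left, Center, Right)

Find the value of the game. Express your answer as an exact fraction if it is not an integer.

29/28

Row minima: R1 → -9, R2 → -7, R3 → -5; maximin = -5.
Column maxima: Left → 8, Center → 8, Right → 11; minimax = 8.
-5 ≠ 8, so there is no saddle point; optimal play is mixed.
R1 is strictly dominated by R2, so General R never plays it.
Right is strictly dominated by Left (it gives General R strictly more in every row), so General C never plays it.
On the remaining 2×2 (R2, R3 vs Left, Center):
Let General R play R2 with probability p. Expected payoff against Left: 8p + (-5)(1−p) = 13p − 5; against Center: (-7)p + 8(1−p) = −15p + 8.
Setting these equal: 13p − 5 = −15p + 8 ⇒ 28p = 13 ⇒ p = 13/28, and the value is (13)·(13/28) − 5 = 29/28.
For General C: with q = P(Left), equating R2's and R3's payoffs gives 15q − 7 = −13q + 8 ⇒ q = 15/28.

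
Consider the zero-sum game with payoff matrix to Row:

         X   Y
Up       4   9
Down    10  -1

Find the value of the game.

Row minima: Up → 4, Down → -1; maximin = 4.
Column maxima: X → 10, Y → 9; minimax = 9.
4 ≠ 9, so there is no saddle point; optimal play is mixed.
Let Row play Up with probability p. Expected payoff against X: 4p + 10(1−p) = −6p + 10; against Y: 9p + (-1)(1−p) = 10p − 1.
Setting these equal: −6p + 10 = 10p − 1 ⇒ −16p = -11 ⇒ p = 11/16, and the value is (-6)·(11/16) + 10 = 47/8.
For Column: with q = P(X), equating Up's and Down's payoffs gives −5q + 9 = 11q − 1 ⇒ q = 5/8.

47/8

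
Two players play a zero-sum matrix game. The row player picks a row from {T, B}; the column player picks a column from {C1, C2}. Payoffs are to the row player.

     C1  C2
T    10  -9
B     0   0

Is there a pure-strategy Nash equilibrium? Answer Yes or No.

Yes

Row minima: T → -9, B → 0; maximin = 0.
Column maxima: C1 → 10, C2 → 0; minimax = 0.
maximin = minimax = 0, so a saddle point exists.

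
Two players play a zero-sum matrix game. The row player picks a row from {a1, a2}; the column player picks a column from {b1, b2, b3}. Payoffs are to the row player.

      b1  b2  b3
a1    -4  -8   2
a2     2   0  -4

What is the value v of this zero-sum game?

-16/7

Row minima: a1 → -8, a2 → -4; maximin = -4.
Column maxima: b1 → 2, b2 → 0, b3 → 2; minimax = 0.
-4 ≠ 0, so there is no saddle point; optimal play is mixed.
b1 is strictly dominated by b2 (it gives the row player strictly more in every row), so the column player never plays it.
On the remaining 2×2 (a1, a2 vs b2, b3):
Let the row player play a1 with probability p. Expected payoff against b2: (-8)p + 0(1−p) = −8p; against b3: 2p + (-4)(1−p) = 6p − 4.
Setting these equal: −8p = 6p − 4 ⇒ −14p = -4 ⇒ p = 2/7, and the value is (-8)·(2/7) = -16/7.
For the column player: with q = P(b2), equating a1's and a2's payoffs gives −10q + 2 = 4q − 4 ⇒ q = 3/7.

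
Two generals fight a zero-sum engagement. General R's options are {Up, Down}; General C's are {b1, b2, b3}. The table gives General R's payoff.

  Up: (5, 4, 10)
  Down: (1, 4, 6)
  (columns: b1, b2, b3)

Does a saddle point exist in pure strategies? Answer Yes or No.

Row minima: Up → 4, Down → 1; maximin = 4.
Column maxima: b1 → 5, b2 → 4, b3 → 10; minimax = 4.
maximin = minimax = 4, so a saddle point exists.

Yes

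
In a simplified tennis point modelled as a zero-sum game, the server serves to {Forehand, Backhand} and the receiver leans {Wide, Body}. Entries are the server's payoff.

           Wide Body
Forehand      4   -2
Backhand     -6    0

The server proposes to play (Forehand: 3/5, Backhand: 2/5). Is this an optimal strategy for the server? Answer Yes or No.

No

Against Wide this mix gives (3/5)·4 + (2/5)·(-6) = 0.
Against Body this mix gives (3/5)·(-2) + (2/5)·0 = -6/5.
The receiver will play Body, holding the server to -6/5. Shifting weight toward the row that does better against Body would raise this floor (the equalizing mix achieves -1 against both Body and Wide), so the proposed strategy is not optimal.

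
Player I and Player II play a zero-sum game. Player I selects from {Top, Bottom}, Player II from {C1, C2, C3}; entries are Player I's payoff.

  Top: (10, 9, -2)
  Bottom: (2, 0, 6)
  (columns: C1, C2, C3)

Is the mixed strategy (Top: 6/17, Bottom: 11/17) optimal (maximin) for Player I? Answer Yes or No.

Against C1 this mix gives (6/17)·10 + (11/17)·2 = 82/17.
Against C2 this mix gives (6/17)·9 + (11/17)·0 = 54/17.
Against C3 this mix gives (6/17)·(-2) + (11/17)·6 = 54/17.
All of Player II's active replies (C2, C3) yield 54/17, and no column does worse for Player I. The mix makes Player II indifferent and guarantees 54/17, so it is optimal.

Yes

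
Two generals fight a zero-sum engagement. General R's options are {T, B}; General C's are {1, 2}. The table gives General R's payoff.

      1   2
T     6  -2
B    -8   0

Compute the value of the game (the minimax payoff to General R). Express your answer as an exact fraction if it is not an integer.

-1

Row minima: T → -2, B → -8; maximin = -2.
Column maxima: 1 → 6, 2 → 0; minimax = 0.
-2 ≠ 0, so there is no saddle point; optimal play is mixed.
Let General R play T with probability p. Expected payoff against 1: 6p + (-8)(1−p) = 14p − 8; against 2: (-2)p + 0(1−p) = −2p.
Setting these equal: 14p − 8 = −2p ⇒ 16p = 8 ⇒ p = 1/2, and the value is (14)·(1/2) − 8 = -1.
For General C: with q = P(1), equating T's and B's payoffs gives 8q − 2 = −8q ⇒ q = 1/8.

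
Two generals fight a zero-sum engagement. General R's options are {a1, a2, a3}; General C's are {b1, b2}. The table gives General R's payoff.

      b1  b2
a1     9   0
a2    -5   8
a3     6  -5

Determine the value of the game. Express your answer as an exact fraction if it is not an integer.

36/11

Row minima: a1 → 0, a2 → -5, a3 → -5; maximin = 0.
Column maxima: b1 → 9, b2 → 8; minimax = 8.
0 ≠ 8, so there is no saddle point; optimal play is mixed.
a3 is strictly dominated by a1, so General R never plays it.
On the remaining 2×2 (a1, a2 vs b1, b2):
Let General R play a1 with probability p. Expected payoff against b1: 9p + (-5)(1−p) = 14p − 5; against b2: 0p + 8(1−p) = −8p + 8.
Setting these equal: 14p − 5 = −8p + 8 ⇒ 22p = 13 ⇒ p = 13/22, and the value is (14)·(13/22) − 5 = 36/11.
For General C: with q = P(b1), equating a1's and a2's payoffs gives 9q = −13q + 8 ⇒ q = 4/11.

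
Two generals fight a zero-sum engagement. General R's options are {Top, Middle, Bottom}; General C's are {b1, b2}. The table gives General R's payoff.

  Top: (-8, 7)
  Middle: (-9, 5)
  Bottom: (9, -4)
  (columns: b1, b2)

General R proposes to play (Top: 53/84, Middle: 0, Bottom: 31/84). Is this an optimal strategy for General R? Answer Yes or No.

No

Against b1 this mix gives (53/84)·(-8) + (31/84)·9 = -145/84.
Against b2 this mix gives (53/84)·7 + (31/84)·(-4) = 247/84.
General C will play b1, holding General R to -145/84. Shifting weight toward the row that does better against b1 would raise this floor (the equalizing mix achieves 31/28 against both b1 and b2), so the proposed strategy is not optimal.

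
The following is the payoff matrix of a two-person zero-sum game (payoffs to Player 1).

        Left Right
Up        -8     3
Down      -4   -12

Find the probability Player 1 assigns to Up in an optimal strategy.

8/19

Row minima: Up → -8, Down → -12; maximin = -8.
Column maxima: Left → -4, Right → 3; minimax = -4.
-8 ≠ -4, so there is no saddle point; optimal play is mixed.
Let Player 1 play Up with probability p. Expected payoff against Left: (-8)p + (-4)(1−p) = −4p − 4; against Right: 3p + (-12)(1−p) = 15p − 12.
Setting these equal: −4p − 4 = 15p − 12 ⇒ −19p = -8 ⇒ p = 8/19, and the value is (-4)·(8/19) − 4 = -108/19.
For Player 2: with q = P(Left), equating Up's and Down's payoffs gives −11q + 3 = 8q − 12 ⇒ q = 15/19.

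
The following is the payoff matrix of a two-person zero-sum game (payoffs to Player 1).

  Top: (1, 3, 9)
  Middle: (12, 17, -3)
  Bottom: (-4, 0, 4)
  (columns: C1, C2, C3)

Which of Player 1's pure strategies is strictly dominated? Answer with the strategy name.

Top gives a strictly higher payoff than Bottom against every column: 1 > -4, 3 > 0, 9 > 4.
So Bottom is strictly dominated and Player 1 never plays it.

Bottom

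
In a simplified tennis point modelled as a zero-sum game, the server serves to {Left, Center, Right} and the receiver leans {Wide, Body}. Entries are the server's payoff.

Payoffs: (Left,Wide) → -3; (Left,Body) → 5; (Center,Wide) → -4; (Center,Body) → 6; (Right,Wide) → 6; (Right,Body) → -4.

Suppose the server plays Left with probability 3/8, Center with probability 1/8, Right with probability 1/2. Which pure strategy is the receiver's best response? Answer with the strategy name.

Body

If the receiver plays Wide, the server's expected payoff is (3/8)·(-3) + (1/8)·(-4) + (1/2)·6 = 11/8.
If the receiver plays Body, the server's expected payoff is (3/8)·5 + (1/8)·6 + (1/2)·(-4) = 5/8.
The receiver minimizes the server's payoff; the smallest is 5/8, so the best response is Body.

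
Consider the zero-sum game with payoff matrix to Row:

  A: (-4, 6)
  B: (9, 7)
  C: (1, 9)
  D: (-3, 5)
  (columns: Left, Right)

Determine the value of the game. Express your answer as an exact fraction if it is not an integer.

37/5

Row minima: A → -4, B → 7, C → 1, D → -3; maximin = 7.
Column maxima: Left → 9, Right → 9; minimax = 9.
7 ≠ 9, so there is no saddle point; optimal play is mixed.
A is strictly dominated by B, so Row never plays it.
D is strictly dominated by B, so Row never plays it.
On the remaining 2×2 (B, C vs Left, Right):
Let Row play B with probability p. Expected payoff against Left: 9p + 1(1−p) = 8p + 1; against Right: 7p + 9(1−p) = −2p + 9.
Setting these equal: 8p + 1 = −2p + 9 ⇒ 10p = 8 ⇒ p = 4/5, and the value is (8)·(4/5) + 1 = 37/5.
For Column: with q = P(Left), equating B's and C's payoffs gives 2q + 7 = −8q + 9 ⇒ q = 1/5.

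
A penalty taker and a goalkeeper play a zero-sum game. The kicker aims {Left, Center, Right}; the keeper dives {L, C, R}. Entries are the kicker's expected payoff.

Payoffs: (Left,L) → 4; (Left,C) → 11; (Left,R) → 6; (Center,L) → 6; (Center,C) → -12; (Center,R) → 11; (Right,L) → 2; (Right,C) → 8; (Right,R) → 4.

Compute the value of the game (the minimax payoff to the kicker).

114/25

Row minima: Left → 4, Center → -12, Right → 2; maximin = 4.
Column maxima: L → 6, C → 11, R → 11; minimax = 6.
4 ≠ 6, so there is no saddle point; optimal play is mixed.
Right is strictly dominated by Left, so the kicker never plays it.
R is strictly dominated by L (it gives the kicker strictly more in every row), so the keeper never plays it.
On the remaining 2×2 (Left, Center vs L, C):
Let the kicker play Left with probability p. Expected payoff against L: 4p + 6(1−p) = −2p + 6; against C: 11p + (-12)(1−p) = 23p − 12.
Setting these equal: −2p + 6 = 23p − 12 ⇒ −25p = -18 ⇒ p = 18/25, and the value is (-2)·(18/25) + 6 = 114/25.
For the keeper: with q = P(L), equating Left's and Center's payoffs gives −7q + 11 = 18q − 12 ⇒ q = 23/25.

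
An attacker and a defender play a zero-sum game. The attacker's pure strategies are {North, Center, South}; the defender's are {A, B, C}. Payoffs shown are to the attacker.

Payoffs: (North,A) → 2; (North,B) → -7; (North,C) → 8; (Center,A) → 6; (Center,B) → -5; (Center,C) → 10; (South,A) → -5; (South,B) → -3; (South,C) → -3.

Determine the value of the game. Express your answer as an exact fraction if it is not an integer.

-43/13

Row minima: North → -7, Center → -5, South → -5; maximin = -5.
Column maxima: A → 6, B → -3, C → 10; minimax = -3.
-5 ≠ -3, so there is no saddle point; optimal play is mixed.
North is strictly dominated by Center, so the attacker never plays it.
C is strictly dominated by A (it gives the attacker strictly more in every row), so the defender never plays it.
On the remaining 2×2 (Center, South vs A, B):
Let the attacker play Center with probability p. Expected payoff against A: 6p + (-5)(1−p) = 11p − 5; against B: (-5)p + (-3)(1−p) = −2p − 3.
Setting these equal: 11p − 5 = −2p − 3 ⇒ 13p = 2 ⇒ p = 2/13, and the value is (11)·(2/13) − 5 = -43/13.
For the defender: with q = P(A), equating Center's and South's payoffs gives 11q − 5 = −2q − 3 ⇒ q = 2/13.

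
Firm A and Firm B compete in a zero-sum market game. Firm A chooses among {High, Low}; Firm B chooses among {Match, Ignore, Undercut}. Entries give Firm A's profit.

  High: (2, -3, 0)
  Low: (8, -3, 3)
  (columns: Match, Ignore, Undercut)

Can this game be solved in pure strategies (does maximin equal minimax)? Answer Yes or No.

Yes

Row minima: High → -3, Low → -3; maximin = -3.
Column maxima: Match → 8, Ignore → -3, Undercut → 3; minimax = -3.
maximin = minimax = -3, so a saddle point exists.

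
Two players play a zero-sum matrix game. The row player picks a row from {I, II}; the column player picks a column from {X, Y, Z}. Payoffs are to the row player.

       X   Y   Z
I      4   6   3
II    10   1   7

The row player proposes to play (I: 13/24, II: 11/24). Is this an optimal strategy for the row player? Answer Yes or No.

Against X this mix gives (13/24)·4 + (11/24)·10 = 27/4.
Against Y this mix gives (13/24)·6 + (11/24)·1 = 89/24.
Against Z this mix gives (13/24)·3 + (11/24)·7 = 29/6.
The column player will play Y, holding the row player to 89/24. Shifting weight toward the row that does better against Y would raise this floor (the equalizing mix achieves 13/3 against both Y and Z), so the proposed strategy is not optimal.

No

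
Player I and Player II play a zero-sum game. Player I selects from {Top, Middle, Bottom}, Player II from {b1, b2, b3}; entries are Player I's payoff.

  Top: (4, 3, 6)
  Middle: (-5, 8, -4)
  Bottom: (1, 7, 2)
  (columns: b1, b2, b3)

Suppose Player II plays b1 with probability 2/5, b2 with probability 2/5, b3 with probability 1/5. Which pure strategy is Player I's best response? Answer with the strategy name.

Top

Expected payoff of Top: (2/5)·4 + (2/5)·3 + (1/5)·6 = 4.
Expected payoff of Middle: (2/5)·(-5) + (2/5)·8 + (1/5)·(-4) = 2/5.
Expected payoff of Bottom: (2/5)·1 + (2/5)·7 + (1/5)·2 = 18/5.
The largest is 4, so Player I's best response is Top.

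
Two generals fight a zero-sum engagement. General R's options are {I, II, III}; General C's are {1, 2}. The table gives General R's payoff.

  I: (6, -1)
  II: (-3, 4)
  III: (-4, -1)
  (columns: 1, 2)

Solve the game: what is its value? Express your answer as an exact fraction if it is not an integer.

Row minima: I → -1, II → -3, III → -4; maximin = -1.
Column maxima: 1 → 6, 2 → 4; minimax = 4.
-1 ≠ 4, so there is no saddle point; optimal play is mixed.
III is strictly dominated by II, so General R never plays it.
On the remaining 2×2 (I, II vs 1, 2):
Let General R play I with probability p. Expected payoff against 1: 6p + (-3)(1−p) = 9p − 3; against 2: (-1)p + 4(1−p) = −5p + 4.
Setting these equal: 9p − 3 = −5p + 4 ⇒ 14p = 7 ⇒ p = 1/2, and the value is (9)·(1/2) − 3 = 3/2.
For General C: with q = P(1), equating I's and II's payoffs gives 7q − 1 = −7q + 4 ⇒ q = 5/14.

3/2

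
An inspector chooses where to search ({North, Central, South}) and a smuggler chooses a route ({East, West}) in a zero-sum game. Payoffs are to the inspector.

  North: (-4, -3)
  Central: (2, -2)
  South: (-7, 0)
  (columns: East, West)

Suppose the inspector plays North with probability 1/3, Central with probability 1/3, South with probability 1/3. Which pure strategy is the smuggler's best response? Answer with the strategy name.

If the smuggler plays East, the inspector's expected payoff is (1/3)·(-4) + (1/3)·2 + (1/3)·(-7) = -3.
If the smuggler plays West, the inspector's expected payoff is (1/3)·(-3) + (1/3)·(-2) + (1/3)·0 = -5/3.
The smuggler minimizes the inspector's payoff; the smallest is -3, so the best response is East.

East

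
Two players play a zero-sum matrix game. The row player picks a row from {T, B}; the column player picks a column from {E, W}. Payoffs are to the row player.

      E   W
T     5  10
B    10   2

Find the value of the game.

Row minima: T → 5, B → 2; maximin = 5.
Column maxima: E → 10, W → 10; minimax = 10.
5 ≠ 10, so there is no saddle point; optimal play is mixed.
Let the row player play T with probability p. Expected payoff against E: 5p + 10(1−p) = −5p + 10; against W: 10p + 2(1−p) = 8p + 2.
Setting these equal: −5p + 10 = 8p + 2 ⇒ −13p = -8 ⇒ p = 8/13, and the value is (-5)·(8/13) + 10 = 90/13.
For the column player: with q = P(E), equating T's and B's payoffs gives −5q + 10 = 8q + 2 ⇒ q = 8/13.

90/13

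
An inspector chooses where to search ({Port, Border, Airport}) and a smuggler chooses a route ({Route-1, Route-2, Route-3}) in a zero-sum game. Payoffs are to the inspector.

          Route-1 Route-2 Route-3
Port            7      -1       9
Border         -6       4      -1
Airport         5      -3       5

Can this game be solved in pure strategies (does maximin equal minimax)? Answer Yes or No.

No

Row minima: Port → -1, Border → -6, Airport → -3; maximin = -1.
Column maxima: Route-1 → 7, Route-2 → 4, Route-3 → 9; minimax = 4.
-1 ≠ 4, so no pure-strategy equilibrium exists.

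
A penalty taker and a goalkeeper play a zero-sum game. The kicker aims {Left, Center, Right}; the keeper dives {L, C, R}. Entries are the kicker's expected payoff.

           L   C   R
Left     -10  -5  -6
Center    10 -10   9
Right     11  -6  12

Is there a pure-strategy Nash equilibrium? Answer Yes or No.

Row minima: Left → -10, Center → -10, Right → -6; maximin = -6.
Column maxima: L → 11, C → -5, R → 12; minimax = -5.
-6 ≠ -5, so no pure-strategy equilibrium exists.

No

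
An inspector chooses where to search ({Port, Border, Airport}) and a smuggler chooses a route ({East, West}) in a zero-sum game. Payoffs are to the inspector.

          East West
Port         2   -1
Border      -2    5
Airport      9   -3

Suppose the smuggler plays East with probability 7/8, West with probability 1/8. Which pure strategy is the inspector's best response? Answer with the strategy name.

Airport

Expected payoff of Port: (7/8)·2 + (1/8)·(-1) = 13/8.
Expected payoff of Border: (7/8)·(-2) + (1/8)·5 = -9/8.
Expected payoff of Airport: (7/8)·9 + (1/8)·(-3) = 15/2.
The largest is 15/2, so the inspector's best response is Airport.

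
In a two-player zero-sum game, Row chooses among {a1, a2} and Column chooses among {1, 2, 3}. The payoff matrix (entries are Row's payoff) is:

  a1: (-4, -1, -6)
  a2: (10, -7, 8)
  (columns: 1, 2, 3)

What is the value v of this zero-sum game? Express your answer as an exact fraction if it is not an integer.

-5/2

Row minima: a1 → -6, a2 → -7; maximin = -6.
Column maxima: 1 → 10, 2 → -1, 3 → 8; minimax = -1.
-6 ≠ -1, so there is no saddle point; optimal play is mixed.
1 is strictly dominated by 3 (it gives Row strictly more in every row), so Column never plays it.
On the remaining 2×2 (a1, a2 vs 2, 3):
Let Row play a1 with probability p. Expected payoff against 2: (-1)p + (-7)(1−p) = 6p − 7; against 3: (-6)p + 8(1−p) = −14p + 8.
Setting these equal: 6p − 7 = −14p + 8 ⇒ 20p = 15 ⇒ p = 3/4, and the value is (6)·(3/4) − 7 = -5/2.
For Column: with q = P(2), equating a1's and a2's payoffs gives 5q − 6 = −15q + 8 ⇒ q = 7/10.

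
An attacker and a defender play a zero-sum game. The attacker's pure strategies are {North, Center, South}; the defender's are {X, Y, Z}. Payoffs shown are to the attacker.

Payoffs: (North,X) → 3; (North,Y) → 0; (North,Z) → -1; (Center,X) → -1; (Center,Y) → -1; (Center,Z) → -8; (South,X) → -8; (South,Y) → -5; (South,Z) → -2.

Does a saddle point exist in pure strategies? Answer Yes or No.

Row minima: North → -1, Center → -8, South → -8; maximin = -1.
Column maxima: X → 3, Y → 0, Z → -1; minimax = -1.
maximin = minimax = -1, so a saddle point exists.

Yes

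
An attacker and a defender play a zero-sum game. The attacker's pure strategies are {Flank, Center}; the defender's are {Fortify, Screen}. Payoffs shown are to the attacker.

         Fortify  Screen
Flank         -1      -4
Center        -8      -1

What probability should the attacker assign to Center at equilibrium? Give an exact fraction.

3/10

Row minima: Flank → -4, Center → -8; maximin = -4.
Column maxima: Fortify → -1, Screen → -1; minimax = -1.
-4 ≠ -1, so there is no saddle point; optimal play is mixed.
Let the attacker play Flank with probability p. Expected payoff against Fortify: (-1)p + (-8)(1−p) = 7p − 8; against Screen: (-4)p + (-1)(1−p) = −3p − 1.
Setting these equal: 7p − 8 = −3p − 1 ⇒ 10p = 7 ⇒ p = 7/10, and the value is (7)·(7/10) − 8 = -31/10.
For the defender: with q = P(Fortify), equating Flank's and Center's payoffs gives 3q − 4 = −7q − 1 ⇒ q = 3/10.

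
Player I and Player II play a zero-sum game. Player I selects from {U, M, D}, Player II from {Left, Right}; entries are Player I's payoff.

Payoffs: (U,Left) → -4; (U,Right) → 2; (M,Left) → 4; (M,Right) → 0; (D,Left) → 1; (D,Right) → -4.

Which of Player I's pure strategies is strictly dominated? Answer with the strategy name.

M gives a strictly higher payoff than D against every column: 4 > 1, 0 > -4.
So D is strictly dominated and Player I never plays it.

D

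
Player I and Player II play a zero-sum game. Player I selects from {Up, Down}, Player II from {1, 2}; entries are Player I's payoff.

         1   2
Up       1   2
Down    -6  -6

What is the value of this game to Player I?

1

Row minima: Up → 1, Down → -6; maximin = 1.
Column maxima: 1 → 1, 2 → 2; minimax = 1.
Since maximin = minimax = 1, there is a saddle point and the value is 1.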